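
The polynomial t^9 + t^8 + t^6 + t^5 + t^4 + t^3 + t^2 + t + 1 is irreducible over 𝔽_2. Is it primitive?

Write f(t) = t^9 + t^8 + t^6 + t^5 + t^4 + t^3 + t^2 + t + 1.
|GF(2^9)^×| = 2^9 − 1 = 511. Prime factorization: 511 = 7·73.
f is primitive ⇔ t has order 511 in GF(2)[t]/(f), i.e. t^(511/q) ≠ 1 for each prime q | 511.
t^(73) mod f = t^8 + t^7 + t^6 + t^2 + t + 1.
t^(7) mod f = t^7.
None equal 1, so t has full order 511; f is primitive.

Yes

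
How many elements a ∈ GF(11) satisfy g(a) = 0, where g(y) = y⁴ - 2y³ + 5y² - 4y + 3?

1

Evaluate at each of the 11 elements of GF(11):
g(0) = 3; g(1) = 3; g(2) = 4; g(3) = 8; g(4) = 8; g(5) = 10; g(6) = 0 → root; g(7) = 10; g(8) = 8; g(9) = 8; g(10) = 4.
Roots: {6}.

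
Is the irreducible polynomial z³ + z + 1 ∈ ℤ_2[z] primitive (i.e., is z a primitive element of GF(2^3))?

Yes

Write f(z) = z³ + z + 1.
|GF(2^3)^×| = 2^3 − 1 = 7. Prime factorization: 7 = 7.
f is primitive ⇔ z has order 7 in GF(2)[z]/(f), i.e. z^(7/q) ≠ 1 for each prime q | 7.
z^(1) mod f = z.
None equal 1, so z has full order 7; f is primitive.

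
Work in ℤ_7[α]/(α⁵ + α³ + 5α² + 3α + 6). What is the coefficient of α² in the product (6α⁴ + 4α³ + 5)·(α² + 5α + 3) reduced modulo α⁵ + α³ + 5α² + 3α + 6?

Multiply in ℤ_7[α]: (6α⁴ + 4α³ + 5)·(α² + 5α + 3) = 6α⁶ + 6α⁵ + 3α⁴ + 5α³ + 5α² + 4α + 1.
Reduce using α⁵ ≡ 6α³ + 2α² + 4α + 1 (mod α⁵ + α³ + 5α² + 3α + 6).
Reduced: 4α⁴ + 4α³ + 6α² + 6α.

6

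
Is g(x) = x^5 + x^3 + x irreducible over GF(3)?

Check for roots in GF(3): g(0) = 0 → root; g(1) = 0 → root; g(2) = 0 → root.
g(0) = 0, so (x) divides g(x); g is reducible.

No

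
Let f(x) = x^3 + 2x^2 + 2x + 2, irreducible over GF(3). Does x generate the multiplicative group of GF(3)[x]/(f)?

No

|GF(3^3)^×| = 3^3 − 1 = 26. Prime factorization: 26 = 2·13.
f is primitive ⇔ x has order 26 in GF(3)[x]/(f), i.e. x^(26/q) ≠ 1 for each prime q | 26.
x^(13) mod f = 1
x^(2) mod f = x^2.
Since x^(13) = 1, the order of x divides 13 < 26; not primitive.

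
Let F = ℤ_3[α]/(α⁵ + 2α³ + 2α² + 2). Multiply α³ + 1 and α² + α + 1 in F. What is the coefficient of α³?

2

Multiply in ℤ_3[α]: (α³ + 1)·(α² + α + 1) = α⁵ + α⁴ + α³ + α² + α + 1.
Reduce using α⁵ ≡ α³ + α² + 1 (mod α⁵ + 2α³ + 2α² + 2).
Reduced: α⁴ + 2α³ + 2α² + α + 2.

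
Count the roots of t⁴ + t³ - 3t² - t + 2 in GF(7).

Write g(t) = t⁴ + t³ - 3t² - t + 2.
Evaluate at each of the 7 elements of GF(7):
g(0) = 2; g(1) = 0 → root; g(2) = 5; g(3) = 3; g(4) = 4; g(5) = 0 → root; g(6) = 0 → root.
Roots: {1, 5, 6}.

3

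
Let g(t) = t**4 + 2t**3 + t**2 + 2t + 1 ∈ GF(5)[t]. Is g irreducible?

Yes

Check for roots in GF(5): g(0) = 1; g(1) = 2; g(2) = 1; g(3) = 1; g(4) = 4.
No roots, so no linear factors.
Degree-2 irreducible divisors: test the 10 monic irreducibles of degree 2 over GF(5).
None of them divide g (all give nonzero remainder).
No irreducible factor of degree ≤ 2 exists, so g is irreducible over GF(5).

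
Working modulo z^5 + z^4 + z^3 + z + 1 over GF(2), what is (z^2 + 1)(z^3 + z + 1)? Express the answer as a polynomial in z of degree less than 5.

z^4 + z^3 + z^2

Multiply in GF(2)[z]: (z^2 + 1)·(z^3 + z + 1) = z^5 + z^2 + z + 1.
Reduce using z^5 ≡ z^4 + z^3 + z + 1 (mod z^5 + z^4 + z^3 + z + 1).
Reduced: z^4 + z^3 + z^2.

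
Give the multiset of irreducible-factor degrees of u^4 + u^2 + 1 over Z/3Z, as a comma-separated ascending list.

Write h(u) = u^4 + u^2 + 1.
Roots in Z/3Z: h(0) = 1; h(1) = 0 → root; h(2) = 0 → root.
Linear factors from roots: (u - 1), (u + 1).
Complete factorization: h(u) = (u + 1)^2·(u - 1)^2.
Factor degrees with multiplicity: 1 + 1 + 1 + 1 = 4.

1, 1, 1, 1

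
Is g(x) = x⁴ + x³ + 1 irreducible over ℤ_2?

Yes

Check for roots in ℤ_2: g(0) = 1; g(1) = 1.
No roots, so no linear factors.
Monic irreducibles of degree 2 over GF(2): x² + x + 1.
None of them divide g (all give nonzero remainder).
No irreducible factor of degree ≤ 2 exists, so g is irreducible over GF(2).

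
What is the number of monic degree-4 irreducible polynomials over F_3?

18

By the necklace-counting formula, N_3(4) = (1/4) Σ_{d|4} μ(4/d)·3^d.
Divisors of 4: 1, 2, 4; μ(4/d) for each: 0, -1, 1.
Σ = − 3^2 + 3^4 = 72.
N = 72/4 = 18.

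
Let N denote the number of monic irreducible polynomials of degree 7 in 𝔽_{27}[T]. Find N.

x^(27^7) − x is the product of all monic irreducibles of degree dividing 7; Möbius inversion gives N = (1/7) Σ μ(7/d)·27^d.
Divisors of 7: 1, 7; μ(7/d) for each: -1, 1.
Σ = − 27^1 + 27^7 = 10460353176.
N = 10460353176/7 = 1494336168.

1494336168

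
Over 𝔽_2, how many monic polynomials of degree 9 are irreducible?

Gauss's count: N_{2}(9) = (1/9) Σ_{d|9} μ(9/d)·2^d.
Divisors of 9: 1, 3, 9; μ(9/d) for each: 0, -1, 1.
Σ = − 2^3 + 2^9 = 504.
N = 504/9 = 56.

56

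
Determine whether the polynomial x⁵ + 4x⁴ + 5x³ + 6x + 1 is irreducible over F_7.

No

Write P(x) = x⁵ + 4x⁴ + 5x³ + 6x + 1.
Check for roots in F_7: P(0) = 1; P(1) = 3; P(2) = 2; P(3) = 0 → root; P(4) = 6; P(5) = 2; P(6) = 0 → root.
P(3) = 0, so (x − 3) divides P(x); P is reducible.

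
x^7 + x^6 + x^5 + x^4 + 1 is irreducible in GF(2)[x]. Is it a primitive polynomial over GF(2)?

Yes

Write f(x) = x^7 + x^6 + x^5 + x^4 + 1.
|GF(2^7)^×| = 2^7 − 1 = 127. Prime factorization: 127 = 127.
f is primitive ⇔ x has order 127 in GF(2)[x]/(f), i.e. x^(127/q) ≠ 1 for each prime q | 127.
x^(1) mod f = x.
None equal 1, so x has full order 127; f is primitive.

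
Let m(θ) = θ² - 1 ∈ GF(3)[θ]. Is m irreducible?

Check for roots in GF(3): m(0) = 2; m(1) = 0 → root; m(2) = 0 → root.
m(1) = 0, so (θ − 1) divides m(θ); m is reducible.

No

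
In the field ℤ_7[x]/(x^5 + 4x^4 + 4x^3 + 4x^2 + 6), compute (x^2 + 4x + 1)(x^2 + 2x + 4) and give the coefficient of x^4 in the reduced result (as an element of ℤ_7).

Multiply in ℤ_7[x]: (x^2 + 4x + 1)·(x^2 + 2x + 4) = x^4 + 6x^3 + 6x^2 + 4x + 4.
Reduced: x^4 + 6x^3 + 6x^2 + 4x + 4.

1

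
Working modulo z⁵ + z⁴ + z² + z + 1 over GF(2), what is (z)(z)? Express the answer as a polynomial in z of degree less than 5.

z^2

Multiply in GF(2)[z]: (z)·(z) = z².
Reduced: z².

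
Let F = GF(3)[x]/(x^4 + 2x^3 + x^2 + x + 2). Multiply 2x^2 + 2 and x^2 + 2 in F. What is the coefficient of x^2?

Multiply in GF(3)[x]: (2x^2 + 2)·(x^2 + 2) = 2x^4 + 1.
Reduce using x^4 ≡ x^3 + 2x^2 + 2x + 1 (mod x^4 + 2x^3 + x^2 + x + 2).
Reduced: 2x^3 + x^2 + x.

1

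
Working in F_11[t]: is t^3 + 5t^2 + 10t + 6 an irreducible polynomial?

Write h(t) = t^3 + 5t^2 + 10t + 6.
Check each element of F_11 for a root: h(0)=6, h(1)=0, h(2)=10, h(3)=9, h(4)=3, h(5)=9, h(6)=0, h(7)=4, h(8)=5, h(9)=9, h(10)=0.
h(1) = 0, so (t − 1) divides h(t); h is reducible.

No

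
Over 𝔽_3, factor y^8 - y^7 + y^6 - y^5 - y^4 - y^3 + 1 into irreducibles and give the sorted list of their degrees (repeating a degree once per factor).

8

Write f(y) = y^8 - y^7 + y^6 - y^5 - y^4 - y^3 + 1.
Roots in 𝔽_3: f(0) = 1; f(1) = 2; f(2) = 2.
Complete factorization: f(y) = (y^8 - y^7 + y^6 - y^5 - y^4 - y^3 + 1).
Factor degrees with multiplicity: 8 = 8.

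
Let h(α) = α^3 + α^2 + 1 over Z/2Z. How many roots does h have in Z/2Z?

0

Evaluate at each of the 2 elements of Z/2Z:
h(0) = 1; h(1) = 1.
No element is a root.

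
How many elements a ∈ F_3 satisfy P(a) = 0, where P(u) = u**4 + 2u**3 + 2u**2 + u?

Evaluate at each of the 3 elements of F_3:
P(0) = 0 → root; P(1) = 0 → root; P(2) = 0 → root.
Roots: {0, 1, 2}.

3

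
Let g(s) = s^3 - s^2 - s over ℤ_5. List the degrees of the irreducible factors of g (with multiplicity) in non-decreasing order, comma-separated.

Roots in ℤ_5: g(0) = 0 → root; g(1) = 4; g(2) = 2; g(3) = 0 → root; g(4) = 4.
Linear factors from roots: (s), (s + 2).
Complete factorization: g(s) = (s)·(s + 2)^2.
Factor degrees with multiplicity: 1 + 1 + 1 = 3.

1, 1, 1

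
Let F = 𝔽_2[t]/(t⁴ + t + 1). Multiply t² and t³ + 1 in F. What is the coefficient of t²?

0

Multiply in 𝔽_2[t]: (t²)·(t³ + 1) = t⁵ + t².
Reduce using t⁴ ≡ t + 1 (mod t⁴ + t + 1).
Reduced: t.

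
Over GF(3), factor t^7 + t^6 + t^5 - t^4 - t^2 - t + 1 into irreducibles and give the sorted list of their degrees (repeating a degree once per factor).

7

Write f(t) = t^7 + t^6 + t^5 - t^4 - t^2 - t + 1.
Roots in GF(3): f(0) = 1; f(1) = 1; f(2) = 2.
Complete factorization: f(t) = (t^7 + t^6 + t^5 - t^4 - t^2 - t + 1).
Factor degrees with multiplicity: 7 = 7.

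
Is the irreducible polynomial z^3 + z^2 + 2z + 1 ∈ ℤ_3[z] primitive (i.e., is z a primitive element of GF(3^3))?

Write f(z) = z^3 + z^2 + 2z + 1.
|GF(3^3)^×| = 3^3 − 1 = 26. Prime factorization: 26 = 2·13.
f is primitive ⇔ z has order 26 in GF(3)[z]/(f), i.e. z^(26/q) ≠ 1 for each prime q | 26.
z^(13) mod f = 2.
z^(2) mod f = z^2.
None equal 1, so z has full order 26; f is primitive.

Yes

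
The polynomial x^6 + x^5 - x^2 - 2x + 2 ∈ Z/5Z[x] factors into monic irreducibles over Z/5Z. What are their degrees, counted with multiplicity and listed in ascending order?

1, 2, 3

Write f(x) = x^6 + x^5 - x^2 - 2x + 2.
Roots in Z/5Z: f(0) = 2; f(1) = 1; f(2) = 0 → root; f(3) = 4; f(4) = 3.
Linear factors from roots: (x - 2).
Complete factorization: f(x) = (x - 2)·(x^2 - 2x - 2)·(x^3 - 2x - 2).
Factor degrees with multiplicity: 1 + 2 + 3 = 6.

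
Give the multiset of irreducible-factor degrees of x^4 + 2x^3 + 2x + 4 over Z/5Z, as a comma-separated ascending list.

1, 1, 2

Write h(x) = x^4 + 2x^3 + 2x + 4.
Roots in Z/5Z: h(0) = 4; h(1) = 4; h(2) = 0 → root; h(3) = 0 → root; h(4) = 1.
Linear factors from roots: (x + 3), (x + 2).
Complete factorization: h(x) = (x + 2)·(x + 3)·(x^2 + 2x + 4).
Factor degrees with multiplicity: 1 + 1 + 2 = 4.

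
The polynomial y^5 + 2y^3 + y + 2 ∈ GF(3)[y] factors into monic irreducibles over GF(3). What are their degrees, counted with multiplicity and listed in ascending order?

Write h(y) = y^5 + 2y^3 + y + 2.
Roots in GF(3): h(0) = 2; h(1) = 0 → root; h(2) = 1.
Linear factors from roots: (y + 2).
Complete factorization: h(y) = (y + 2)^2·(y^3 + 2y^2 + 2y + 2).
Factor degrees with multiplicity: 1 + 1 + 3 = 5.

1, 1, 3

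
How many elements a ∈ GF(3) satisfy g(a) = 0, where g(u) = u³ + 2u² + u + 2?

Evaluate at each of the 3 elements of GF(3):
g(0) = 2; g(1) = 0 → root; g(2) = 2.
Roots: {1}.

1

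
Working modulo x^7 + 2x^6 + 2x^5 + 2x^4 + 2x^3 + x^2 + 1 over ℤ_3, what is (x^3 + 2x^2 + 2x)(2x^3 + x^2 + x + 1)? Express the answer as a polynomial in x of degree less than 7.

Multiply in ℤ_3[x]: (x^3 + 2x^2 + 2x)·(2x^3 + x^2 + x + 1) = 2x^6 + 2x^5 + x^4 + 2x^3 + x^2 + 2x.
Reduced: 2x^6 + 2x^5 + x^4 + 2x^3 + x^2 + 2x.

2x^6 + 2x^5 + x^4 + 2x^3 + x^2 + 2x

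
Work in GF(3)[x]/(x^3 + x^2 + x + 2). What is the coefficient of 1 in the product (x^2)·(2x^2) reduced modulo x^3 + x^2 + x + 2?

1

Multiply in GF(3)[x]: (x^2)·(2x^2) = 2x^4.
Reduce using x^3 ≡ 2x^2 + 2x + 1 (mod x^3 + x^2 + x + 2).
Reduced: x + 1.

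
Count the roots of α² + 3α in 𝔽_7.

2

Write P(α) = α² + 3α.
Evaluate at each of the 7 elements of 𝔽_7:
P(0) = 0 → root; P(1) = 4; P(2) = 3; P(3) = 4; P(4) = 0 → root; P(5) = 5; P(6) = 5.
Roots: {0, 4}.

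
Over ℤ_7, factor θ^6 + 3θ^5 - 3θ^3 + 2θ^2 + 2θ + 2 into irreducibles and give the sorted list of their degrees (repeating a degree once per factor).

1, 2, 3

Write g(θ) = θ^6 + 3θ^5 - 3θ^3 + 2θ^2 + 2θ + 2.
Linear factors from roots: (θ - 1).
Complete factorization: g(θ) = (θ - 1)·(θ^2 - 3θ - 1)·(θ^3 - 2θ + 2).
Factor degrees with multiplicity: 1 + 2 + 3 = 6.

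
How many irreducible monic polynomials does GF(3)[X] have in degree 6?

116

By the necklace-counting formula, N_3(6) = (1/6) Σ_{d|6} μ(6/d)·3^d.
Divisors of 6: 1, 2, 3, 6; μ(6/d) for each: 1, -1, -1, 1.
Σ = 3^1 − 3^2 − 3^3 + 3^6 = 696.
N = 696/6 = 116.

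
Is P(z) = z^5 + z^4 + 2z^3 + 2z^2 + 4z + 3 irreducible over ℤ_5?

Yes

Check for roots in ℤ_5: P(0) = 3; P(1) = 3; P(2) = 3; P(3) = 1; P(4) = 4.
No roots, so no linear factors.
Degree-2 irreducible divisors: test the 10 monic irreducibles of degree 2 over GF(5).
None of them divide P (all give nonzero remainder).
No irreducible factor of degree ≤ 2 exists, so P is irreducible over GF(5).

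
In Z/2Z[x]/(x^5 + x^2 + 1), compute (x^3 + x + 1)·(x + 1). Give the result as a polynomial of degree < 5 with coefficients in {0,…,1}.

x^4 + x^3 + x^2 + 1

Multiply in Z/2Z[x]: (x^3 + x + 1)·(x + 1) = x^4 + x^3 + x^2 + 1.
Reduced: x^4 + x^3 + x^2 + 1.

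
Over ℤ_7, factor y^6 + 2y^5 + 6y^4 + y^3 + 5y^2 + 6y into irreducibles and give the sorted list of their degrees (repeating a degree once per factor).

1, 1, 2, 2

Write g(y) = y^6 + 2y^5 + 6y^4 + y^3 + 5y^2 + 6y.
Linear factors from roots: (y), (y + 6).
Complete factorization: g(y) = (y)·(y + 6)·(y^2 + 1)·(y^2 + 3y + 1).
Factor degrees with multiplicity: 1 + 1 + 2 + 2 = 6.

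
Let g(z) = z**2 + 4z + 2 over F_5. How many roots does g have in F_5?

0

Evaluate at each of the 5 elements of F_5:
g(0) = 2; g(1) = 2; g(2) = 4; g(3) = 3; g(4) = 4.
No element is a root.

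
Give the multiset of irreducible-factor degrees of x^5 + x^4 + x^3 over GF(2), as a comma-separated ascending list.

Write f(x) = x^5 + x^4 + x^3.
Roots in GF(2): f(0) = 0 → root; f(1) = 1.
Linear factors from roots: (x).
Complete factorization: f(x) = (x)^3·(x^2 + x + 1).
Factor degrees with multiplicity: 1 + 1 + 1 + 2 = 5.

1, 1, 1, 2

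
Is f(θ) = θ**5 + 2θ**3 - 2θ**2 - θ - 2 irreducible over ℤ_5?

Yes

Check for roots in ℤ_5: f(0) = 3; f(1) = 3; f(2) = 1; f(3) = 4; f(4) = 4.
No roots, so no linear factors.
Degree-2 irreducible divisors: test the 10 monic irreducibles of degree 2 over GF(5).
None of them divide f (all give nonzero remainder).
No irreducible factor of degree ≤ 2 exists, so f is irreducible over GF(5).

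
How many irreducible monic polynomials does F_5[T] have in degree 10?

The number of monic irreducibles of degree 10 over GF(5) is (1/10)·Σ_{d∣10} μ(10/d) 5^d.
Divisors of 10: 1, 2, 5, 10; μ(10/d) for each: 1, -1, -1, 1.
Σ = 5^1 − 5^2 − 5^5 + 5^10 = 9762480.
N = 9762480/10 = 976248.

976248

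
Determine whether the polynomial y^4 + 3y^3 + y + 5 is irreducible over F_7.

Write g(y) = y^4 + 3y^3 + y + 5.
Check for roots in F_7: g(0) = 5; g(1) = 3; g(2) = 5; g(3) = 2; g(4) = 2; g(5) = 2; g(6) = 2.
No roots, so no linear factors.
Degree-2 irreducible divisors: test the 21 monic irreducibles of degree 2 over GF(7).
None of them divide g (all give nonzero remainder).
No irreducible factor of degree ≤ 2 exists, so g is irreducible over GF(7).

Yes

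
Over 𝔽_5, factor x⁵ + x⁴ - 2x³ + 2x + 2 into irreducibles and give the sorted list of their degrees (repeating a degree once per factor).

2, 3

Write g(x) = x⁵ + x⁴ - 2x³ + 2x + 2.
Roots in 𝔽_5: g(0) = 2; g(1) = 4; g(2) = 3; g(3) = 3; g(4) = 2.
Complete factorization: g(x) = (x² - x + 1)·(x³ + 2x² - x + 2).
Factor degrees with multiplicity: 2 + 3 = 5.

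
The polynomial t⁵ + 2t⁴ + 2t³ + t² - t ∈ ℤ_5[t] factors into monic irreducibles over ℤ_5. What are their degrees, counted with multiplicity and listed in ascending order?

Write g(t) = t⁵ + 2t⁴ + 2t³ + t² - t.
Roots in ℤ_5: g(0) = 0 → root; g(1) = 0 → root; g(2) = 2; g(3) = 0 → root; g(4) = 1.
Linear factors from roots: (t), (t - 1), (t + 2).
Complete factorization: g(t) = (t)·(t + 2)^2·(t - 1)^2.
Factor degrees with multiplicity: 1 + 1 + 1 + 1 + 1 = 5.

1, 1, 1, 1, 1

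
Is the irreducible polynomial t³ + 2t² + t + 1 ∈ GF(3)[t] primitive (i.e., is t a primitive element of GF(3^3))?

Yes

Write f(t) = t³ + 2t² + t + 1.
|GF(3^3)^×| = 3^3 − 1 = 26. Prime factorization: 26 = 2·13.
f is primitive ⇔ t has order 26 in GF(3)[t]/(f), i.e. t^(26/q) ≠ 1 for each prime q | 26.
t^(13) mod f = 2.
t^(2) mod f = t².
None equal 1, so t has full order 26; f is primitive.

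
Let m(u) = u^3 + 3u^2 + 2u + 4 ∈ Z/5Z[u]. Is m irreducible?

Check for roots in Z/5Z: m(0) = 4; m(1) = 0 → root; m(2) = 3; m(3) = 4; m(4) = 4.
m(1) = 0, so (u − 1) divides m(u); m is reducible.

No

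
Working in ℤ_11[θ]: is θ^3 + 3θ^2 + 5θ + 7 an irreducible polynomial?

Write h(θ) = θ^3 + 3θ^2 + 5θ + 7.
Check each element of ℤ_11 for a root: h(0)=7, h(1)=5, h(2)=4, h(3)=10, h(4)=7, h(5)=1, h(6)=9, h(7)=4, h(8)=3, h(9)=1, h(10)=4.
No roots. A degree-3 polynomial over a field with no linear factor is irreducible.

Yes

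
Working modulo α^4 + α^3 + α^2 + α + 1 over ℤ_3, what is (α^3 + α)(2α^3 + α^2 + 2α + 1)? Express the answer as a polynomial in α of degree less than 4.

Multiply in ℤ_3[α]: (α^3 + α)·(2α^3 + α^2 + 2α + 1) = 2α^6 + α^5 + α^4 + 2α^3 + 2α^2 + α.
Reduce using α^4 ≡ 2α^3 + 2α^2 + 2α + 2 (mod α^4 + α^3 + α^2 + α + 1).
Reduced: α^3 + α^2 + 2α.

α^3 + α^2 + 2α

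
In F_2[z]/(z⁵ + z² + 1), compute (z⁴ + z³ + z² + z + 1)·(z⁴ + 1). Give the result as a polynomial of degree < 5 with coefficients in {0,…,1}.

z^4 + z^3 + 1

Multiply in F_2[z]: (z⁴ + z³ + z² + z + 1)·(z⁴ + 1) = z⁸ + z⁷ + z⁶ + z⁵ + z³ + z² + z + 1.
Reduce using z⁵ ≡ z² + 1 (mod z⁵ + z² + 1).
Reduced: z⁴ + z³ + 1.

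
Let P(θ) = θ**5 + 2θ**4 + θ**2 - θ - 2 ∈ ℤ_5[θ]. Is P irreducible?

Yes

Check for roots in ℤ_5: P(0) = 3; P(1) = 1; P(2) = 4; P(3) = 4; P(4) = 1.
No roots, so no linear factors.
Degree-2 irreducible divisors: test the 10 monic irreducibles of degree 2 over GF(5).
None of them divide P (all give nonzero remainder).
No irreducible factor of degree ≤ 2 exists, so P is irreducible over GF(5).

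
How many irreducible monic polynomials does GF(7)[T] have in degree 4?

588

The number of monic irreducibles of degree 4 over GF(7) is (1/4)·Σ_{d∣4} μ(4/d) 7^d.
Divisors of 4: 1, 2, 4; μ(4/d) for each: 0, -1, 1.
Σ = − 7^2 + 7^4 = 2352.
N = 2352/4 = 588.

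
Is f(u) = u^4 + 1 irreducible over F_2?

No

Check for roots in F_2: f(0) = 1; f(1) = 0 → root.
f(1) = 0, so (u − 1) divides f(u); f is reducible.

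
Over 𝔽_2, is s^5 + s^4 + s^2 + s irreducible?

No

Write P(s) = s^5 + s^4 + s^2 + s.
Check for roots in 𝔽_2: P(0) = 0 → root; P(1) = 0 → root.
P(0) = 0, so (s) divides P(s); P is reducible.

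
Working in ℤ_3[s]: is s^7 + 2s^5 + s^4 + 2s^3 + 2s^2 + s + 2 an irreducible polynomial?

Yes

Write P(s) = s^7 + 2s^5 + s^4 + 2s^3 + 2s^2 + s + 2.
Check for roots in ℤ_3: P(0) = 2; P(1) = 2; P(2) = 2.
No roots, so no linear factors.
Monic irreducibles of degree 2 over GF(3): s^2 + 1, s^2 + s + 2, s^2 + 2s + 2.
None of them divide P (all give nonzero remainder).
Degree-3 irreducible divisors: test the 8 monic irreducibles of degree 3 over GF(3).
None of them divide P (all give nonzero remainder).
No irreducible factor of degree ≤ 3 exists, so P is irreducible over GF(3).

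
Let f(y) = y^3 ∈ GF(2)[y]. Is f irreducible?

Check for roots in GF(2): f(0) = 0 → root; f(1) = 1.
f(0) = 0, so (y) divides f(y); f is reducible.

No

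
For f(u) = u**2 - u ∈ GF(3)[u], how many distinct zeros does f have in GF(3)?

Evaluate at each of the 3 elements of GF(3):
f(0) = 0 → root; f(1) = 0 → root; f(2) = 2.
Roots: {0, 1}.

2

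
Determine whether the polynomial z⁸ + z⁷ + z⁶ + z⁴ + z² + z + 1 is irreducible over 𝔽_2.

Yes

Write f(z) = z⁸ + z⁷ + z⁶ + z⁴ + z² + z + 1.
Check for roots in 𝔽_2: f(0) = 1; f(1) = 1.
No roots, so no linear factors.
Monic irreducibles of degree 2 over GF(2): z² + z + 1.
None of them divide f (all give nonzero remainder).
Monic irreducibles of degree 3 over GF(2): z³ + z + 1, z³ + z² + 1.
None of them divide f (all give nonzero remainder).
Monic irreducibles of degree 4 over GF(2): z⁴ + z + 1, z⁴ + z³ + 1, z⁴ + z³ + z² + z + 1.
None of them divide f (all give nonzero remainder).
No irreducible factor of degree ≤ 4 exists, so f is irreducible over GF(2).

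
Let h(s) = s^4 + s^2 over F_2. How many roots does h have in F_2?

2

Evaluate at each of the 2 elements of F_2:
h(0) = 0 → root; h(1) = 0 → root.
Roots: {0, 1}.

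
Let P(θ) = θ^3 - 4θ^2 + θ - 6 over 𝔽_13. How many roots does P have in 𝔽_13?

0

Evaluate at each of the 13 elements of 𝔽_13:
P(0) = 7; P(1) = 5; P(2) = 1; P(3) = 1; P(4) = 11; P(5) = 11; P(6) = 7; P(7) = 5; P(8) = 11; P(9) = 5; P(10) = 6; P(11) = 7; P(12) = 1.
No element is a root.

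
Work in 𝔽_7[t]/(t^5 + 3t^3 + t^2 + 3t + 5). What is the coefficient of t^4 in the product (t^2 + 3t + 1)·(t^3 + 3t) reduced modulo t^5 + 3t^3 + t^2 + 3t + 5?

Multiply in 𝔽_7[t]: (t^2 + 3t + 1)·(t^3 + 3t) = t^5 + 3t^4 + 4t^3 + 2t^2 + 3t.
Reduce using t^5 ≡ 4t^3 + 6t^2 + 4t + 2 (mod t^5 + 3t^3 + t^2 + 3t + 5).
Reduced: 3t^4 + t^3 + t^2 + 2.

3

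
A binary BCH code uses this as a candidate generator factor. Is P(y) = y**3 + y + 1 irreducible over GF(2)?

Yes

Check for roots in GF(2): P(0) = 1; P(1) = 1.
No roots. A degree-3 polynomial over a field with no linear factor is irreducible.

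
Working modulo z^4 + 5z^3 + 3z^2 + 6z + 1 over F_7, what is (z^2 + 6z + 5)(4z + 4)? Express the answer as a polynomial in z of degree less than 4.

4z^3 + 2z + 6

Multiply in F_7[z]: (z^2 + 6z + 5)·(4z + 4) = 4z^3 + 2z + 6.
Reduced: 4z^3 + 2z + 6.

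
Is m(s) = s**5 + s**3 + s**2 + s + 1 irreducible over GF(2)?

Yes

Check for roots in GF(2): m(0) = 1; m(1) = 1.
No roots, so no linear factors.
Monic irreducibles of degree 2 over GF(2): s**2 + s + 1.
None of them divide m (all give nonzero remainder).
No irreducible factor of degree ≤ 2 exists, so m is irreducible over GF(2).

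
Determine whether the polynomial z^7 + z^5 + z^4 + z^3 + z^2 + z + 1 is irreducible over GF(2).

Write f(z) = z^7 + z^5 + z^4 + z^3 + z^2 + z + 1.
Check for roots in GF(2): f(0) = 1; f(1) = 1.
No roots, so no linear factors.
Monic irreducibles of degree 2 over GF(2): z^2 + z + 1.
None of them divide f (all give nonzero remainder).
Monic irreducibles of degree 3 over GF(2): z^3 + z + 1, z^3 + z^2 + 1.
None of them divide f (all give nonzero remainder).
No irreducible factor of degree ≤ 3 exists, so f is irreducible over GF(2).

Yes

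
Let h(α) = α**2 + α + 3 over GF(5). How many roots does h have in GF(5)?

2

Evaluate at each of the 5 elements of GF(5):
h(0) = 3; h(1) = 0 → root; h(2) = 4; h(3) = 0 → root; h(4) = 3.
Roots: {1, 3}.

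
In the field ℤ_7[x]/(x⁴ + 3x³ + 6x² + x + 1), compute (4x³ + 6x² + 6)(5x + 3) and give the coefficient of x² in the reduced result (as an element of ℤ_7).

Multiply in ℤ_7[x]: (4x³ + 6x² + 6)·(5x + 3) = 6x⁴ + 4x² + 2x + 4.
Reduce using x⁴ ≡ 4x³ + x² + 6x + 6 (mod x⁴ + 3x³ + 6x² + x + 1).
Reduced: 3x³ + 3x² + 3x + 5.

3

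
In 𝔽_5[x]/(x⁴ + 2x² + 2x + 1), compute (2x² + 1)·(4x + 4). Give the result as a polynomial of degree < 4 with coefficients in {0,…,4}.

Multiply in 𝔽_5[x]: (2x² + 1)·(4x + 4) = 3x³ + 3x² + 4x + 4.
Reduced: 3x³ + 3x² + 4x + 4.

3x^3 + 3x^2 + 4x + 4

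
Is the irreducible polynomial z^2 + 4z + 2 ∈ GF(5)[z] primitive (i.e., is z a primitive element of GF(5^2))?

Yes

Write f(z) = z^2 + 4z + 2.
|GF(5^2)^×| = 5^2 − 1 = 24. Prime factorization: 24 = 2^3·3.
f is primitive ⇔ z has order 24 in GF(5)[z]/(f), i.e. z^(24/q) ≠ 1 for each prime q | 24.
z^(12) mod f = 4.
z^(8) mod f = 2z + 1.
None equal 1, so z has full order 24; f is primitive.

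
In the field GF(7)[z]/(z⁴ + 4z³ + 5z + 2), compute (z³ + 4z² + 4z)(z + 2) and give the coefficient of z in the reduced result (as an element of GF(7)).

3

Multiply in GF(7)[z]: (z³ + 4z² + 4z)·(z + 2) = z⁴ + 6z³ + 5z² + z.
Reduce using z⁴ ≡ 3z³ + 2z + 5 (mod z⁴ + 4z³ + 5z + 2).
Reduced: 2z³ + 5z² + 3z + 5.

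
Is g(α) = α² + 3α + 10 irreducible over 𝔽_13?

Check each element of 𝔽_13 for a root: g(0)=10, g(1)=1, g(2)=7, g(3)=2, g(4)=12, g(5)=11, g(6)=12, g(7)=2, g(8)=7, g(9)=1, g(10)=10, g(11)=8, g(12)=8.
No roots. A degree-2 polynomial over a field with no linear factor is irreducible.

Yes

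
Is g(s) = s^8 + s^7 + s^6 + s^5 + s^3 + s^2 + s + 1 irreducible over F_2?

Check for roots in F_2: g(0) = 1; g(1) = 0 → root.
g(1) = 0, so (s − 1) divides g(s); g is reducible.

No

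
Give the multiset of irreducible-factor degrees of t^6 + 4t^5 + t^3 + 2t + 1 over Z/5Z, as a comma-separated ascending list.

Write h(t) = t^6 + 4t^5 + t^3 + 2t + 1.
Roots in Z/5Z: h(0) = 1; h(1) = 4; h(2) = 0 → root; h(3) = 0 → root; h(4) = 0 → root.
Linear factors from roots: (t + 3), (t + 2), (t + 1).
Complete factorization: h(t) = (t + 1)·(t + 2)·(t + 3)·(t^3 + 3t^2 + t + 1).
Factor degrees with multiplicity: 1 + 1 + 1 + 3 = 6.

1, 1, 1, 3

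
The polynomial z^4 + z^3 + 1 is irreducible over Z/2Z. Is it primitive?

Yes

Write f(z) = z^4 + z^3 + 1.
|GF(2^4)^×| = 2^4 − 1 = 15. Prime factorization: 15 = 3·5.
f is primitive ⇔ z has order 15 in GF(2)[z]/(f), i.e. z^(15/q) ≠ 1 for each prime q | 15.
z^(5) mod f = z^3 + z + 1.
z^(3) mod f = z^3.
None equal 1, so z has full order 15; f is primitive.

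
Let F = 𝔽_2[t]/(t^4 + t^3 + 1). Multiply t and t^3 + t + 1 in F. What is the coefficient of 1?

1

Multiply in 𝔽_2[t]: (t)·(t^3 + t + 1) = t^4 + t^2 + t.
Reduce using t^4 ≡ t^3 + 1 (mod t^4 + t^3 + 1).
Reduced: t^3 + t^2 + t + 1.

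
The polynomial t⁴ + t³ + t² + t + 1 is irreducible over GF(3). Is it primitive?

Write f(t) = t⁴ + t³ + t² + t + 1.
|GF(3^4)^×| = 3^4 − 1 = 80. Prime factorization: 80 = 2^4·5.
f is primitive ⇔ t has order 80 in GF(3)[t]/(f), i.e. t^(80/q) ≠ 1 for each prime q | 80.
t^(40) mod f = 1
t^(16) mod f = t.
Since t^(40) = 1, the order of t divides 40 < 80; not primitive.

No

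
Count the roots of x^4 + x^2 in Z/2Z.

Write h(x) = x^4 + x^2.
Evaluate at each of the 2 elements of Z/2Z:
h(0) = 0 → root; h(1) = 0 → root.
Roots: {0, 1}.

2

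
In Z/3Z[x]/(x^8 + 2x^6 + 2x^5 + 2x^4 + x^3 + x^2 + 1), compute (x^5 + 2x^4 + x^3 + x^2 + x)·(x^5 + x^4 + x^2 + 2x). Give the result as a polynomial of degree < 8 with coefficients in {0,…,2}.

x^7 + 2x^6 + 2x^3 + 2

Multiply in Z/3Z[x]: (x^5 + 2x^4 + x^3 + x^2 + x)·(x^5 + x^4 + x^2 + 2x) = x^10 + 2x^2.
Reduce using x^8 ≡ x^6 + x^5 + x^4 + 2x^3 + 2x^2 + 2 (mod x^8 + 2x^6 + 2x^5 + 2x^4 + x^3 + x^2 + 1).
Reduced: x^7 + 2x^6 + 2x^3 + 2.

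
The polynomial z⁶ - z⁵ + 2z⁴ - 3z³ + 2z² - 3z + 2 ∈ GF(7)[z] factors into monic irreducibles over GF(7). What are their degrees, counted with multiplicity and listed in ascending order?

1, 1, 1, 1, 2

Write g(z) = z⁶ - z⁵ + 2z⁴ - 3z³ + 2z² - 3z + 2.
Linear factors from roots: (z - 1), (z + 2), (z + 1).
Complete factorization: g(z) = (z + 2)·(z - 1)·(z + 1)^2·(z² + 3z - 1).
Factor degrees with multiplicity: 1 + 1 + 1 + 1 + 2 = 6.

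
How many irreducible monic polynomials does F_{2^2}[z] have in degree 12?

1397740

The number of monic irreducibles of degree 12 over GF(4) is (1/12)·Σ_{d∣12} μ(12/d) 4^d.
Divisors of 12: 1, 2, 3, 4, 6, 12; μ(12/d) for each: 0, 1, 0, -1, -1, 1.
Σ = 4^2 − 4^4 − 4^6 + 4^12 = 16772880.
N = 16772880/12 = 1397740.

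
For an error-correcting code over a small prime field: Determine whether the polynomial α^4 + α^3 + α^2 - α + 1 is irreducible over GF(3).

Write f(α) = α^4 + α^3 + α^2 - α + 1.
Check for roots in GF(3): f(0) = 1; f(1) = 0 → root; f(2) = 0 → root.
f(1) = 0, so (α − 1) divides f(α); f is reducible.

No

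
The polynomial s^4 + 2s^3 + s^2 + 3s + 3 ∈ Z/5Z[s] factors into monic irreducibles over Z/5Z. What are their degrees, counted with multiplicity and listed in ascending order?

1, 1, 1, 1

Write h(s) = s^4 + 2s^3 + s^2 + 3s + 3.
Roots in Z/5Z: h(0) = 3; h(1) = 0 → root; h(2) = 0 → root; h(3) = 1; h(4) = 0 → root.
Linear factors from roots: (s + 4), (s + 3), (s + 1).
Complete factorization: h(s) = (s + 1)·(s + 3)·(s + 4)^2.
Factor degrees with multiplicity: 1 + 1 + 1 + 1 = 4.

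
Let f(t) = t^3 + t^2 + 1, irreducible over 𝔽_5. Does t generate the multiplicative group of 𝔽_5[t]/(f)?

|GF(5^3)^×| = 5^3 − 1 = 124. Prime factorization: 124 = 2^2·31.
f is primitive ⇔ t has order 124 in GF(5)[t]/(f), i.e. t^(124/q) ≠ 1 for each prime q | 124.
t^(62) mod f = 1
t^(4) mod f = t^2 + 4t + 1.
Since t^(62) = 1, the order of t divides 62 < 124; not primitive.

No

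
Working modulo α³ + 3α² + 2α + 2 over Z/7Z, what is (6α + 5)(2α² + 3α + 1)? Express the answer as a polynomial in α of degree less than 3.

6α^2 + 4α + 2

Multiply in Z/7Z[α]: (6α + 5)·(2α² + 3α + 1) = 5α³ + 5.
Reduce using α³ ≡ 4α² + 5α + 5 (mod α³ + 3α² + 2α + 2).
Reduced: 6α² + 4α + 2.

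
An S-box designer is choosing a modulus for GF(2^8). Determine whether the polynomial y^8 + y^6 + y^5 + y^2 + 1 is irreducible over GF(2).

Yes

Write h(y) = y^8 + y^6 + y^5 + y^2 + 1.
Check for roots in GF(2): h(0) = 1; h(1) = 1.
No roots, so no linear factors.
Monic irreducibles of degree 2 over GF(2): y^2 + y + 1.
None of them divide h (all give nonzero remainder).
Monic irreducibles of degree 3 over GF(2): y^3 + y + 1, y^3 + y^2 + 1.
None of them divide h (all give nonzero remainder).
Monic irreducibles of degree 4 over GF(2): y^4 + y + 1, y^4 + y^3 + 1, y^4 + y^3 + y^2 + y + 1.
None of them divide h (all give nonzero remainder).
No irreducible factor of degree ≤ 4 exists, so h is irreducible over GF(2).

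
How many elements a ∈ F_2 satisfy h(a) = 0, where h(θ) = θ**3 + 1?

1

Evaluate at each of the 2 elements of F_2:
h(0) = 1; h(1) = 0 → root.
Roots: {1}.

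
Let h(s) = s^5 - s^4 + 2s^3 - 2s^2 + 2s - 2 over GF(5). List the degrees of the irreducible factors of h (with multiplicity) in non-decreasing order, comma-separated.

1, 1, 1, 2

Roots in GF(5): h(0) = 3; h(1) = 0 → root; h(2) = 1; h(3) = 2; h(4) = 0 → root.
Linear factors from roots: (s - 1), (s + 1).
Complete factorization: h(s) = (s + 1)·(s - 1)^2·(s^2 - 2).
Factor degrees with multiplicity: 1 + 1 + 1 + 2 = 5.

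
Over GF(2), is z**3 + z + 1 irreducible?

Write f(z) = z**3 + z + 1.
Check for roots in GF(2): f(0) = 1; f(1) = 1.
No roots. A degree-3 polynomial over a field with no linear factor is irreducible.

Yes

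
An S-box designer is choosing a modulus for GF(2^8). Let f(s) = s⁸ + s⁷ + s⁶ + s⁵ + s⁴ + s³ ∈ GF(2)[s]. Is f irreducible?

Check for roots in GF(2): f(0) = 0 → root; f(1) = 0 → root.
f(0) = 0, so (s) divides f(s); f is reducible.

No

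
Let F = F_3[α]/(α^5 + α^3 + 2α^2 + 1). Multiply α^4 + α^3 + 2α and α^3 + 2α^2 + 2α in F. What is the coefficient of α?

Multiply in F_3[α]: (α^4 + α^3 + 2α)·(α^3 + 2α^2 + 2α) = α^7 + α^5 + α^4 + α^3 + α^2.
Reduce using α^5 ≡ 2α^3 + α^2 + 2 (mod α^5 + α^3 + 2α^2 + 1).
Reduced: 2α^4 + α^3.

0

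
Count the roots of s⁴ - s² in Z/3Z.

3

Write g(s) = s⁴ - s².
Evaluate at each of the 3 elements of Z/3Z:
g(0) = 0 → root; g(1) = 0 → root; g(2) = 0 → root.
Roots: {0, 1, 2}.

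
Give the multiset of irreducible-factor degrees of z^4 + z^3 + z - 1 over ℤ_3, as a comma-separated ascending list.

2, 2

Write h(z) = z^4 + z^3 + z - 1.
Roots in ℤ_3: h(0) = 2; h(1) = 2; h(2) = 1.
Complete factorization: h(z) = (z^2 + 1)·(z^2 + z - 1).
Factor degrees with multiplicity: 2 + 2 = 4.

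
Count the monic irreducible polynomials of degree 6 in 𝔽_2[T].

9

By the necklace-counting formula, N_2(6) = (1/6) Σ_{d|6} μ(6/d)·2^d.
Divisors of 6: 1, 2, 3, 6; μ(6/d) for each: 1, -1, -1, 1.
Σ = 2^1 − 2^2 − 2^3 + 2^6 = 54.
N = 54/6 = 9.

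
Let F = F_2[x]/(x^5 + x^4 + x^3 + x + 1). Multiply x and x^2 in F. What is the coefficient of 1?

0

Multiply in F_2[x]: (x)·(x^2) = x^3.
Reduced: x^3.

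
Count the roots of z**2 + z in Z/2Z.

Write P(z) = z**2 + z.
Evaluate at each of the 2 elements of Z/2Z:
P(0) = 0 → root; P(1) = 0 → root.
Roots: {0, 1}.

2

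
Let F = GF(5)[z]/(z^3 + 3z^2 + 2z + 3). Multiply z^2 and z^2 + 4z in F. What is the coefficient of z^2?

0

Multiply in GF(5)[z]: (z^2)·(z^2 + 4z) = z^4 + 4z^3.
Reduce using z^3 ≡ 2z^2 + 3z + 2 (mod z^3 + 3z^2 + 2z + 3).
Reduced: 2.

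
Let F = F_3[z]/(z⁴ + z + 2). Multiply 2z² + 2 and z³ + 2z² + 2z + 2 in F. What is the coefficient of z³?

Multiply in F_3[z]: (2z² + 2)·(z³ + 2z² + 2z + 2) = 2z⁵ + z⁴ + 2z² + z + 1.
Reduce using z⁴ ≡ 2z + 1 (mod z⁴ + z + 2).
Reduced: 2z + 2.

0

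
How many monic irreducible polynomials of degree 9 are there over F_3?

2184

x^(3^9) − x is the product of all monic irreducibles of degree dividing 9; Möbius inversion gives N = (1/9) Σ μ(9/d)·3^d.
Divisors of 9: 1, 3, 9; μ(9/d) for each: 0, -1, 1.
Σ = − 3^3 + 3^9 = 19656.
N = 19656/9 = 2184.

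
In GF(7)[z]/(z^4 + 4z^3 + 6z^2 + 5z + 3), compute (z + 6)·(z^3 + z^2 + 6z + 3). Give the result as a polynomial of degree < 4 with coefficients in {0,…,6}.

Multiply in GF(7)[z]: (z + 6)·(z^3 + z^2 + 6z + 3) = z^4 + 5z^2 + 4z + 4.
Reduce using z^4 ≡ 3z^3 + z^2 + 2z + 4 (mod z^4 + 4z^3 + 6z^2 + 5z + 3).
Reduced: 3z^3 + 6z^2 + 6z + 1.

3z^3 + 6z^2 + 6z + 1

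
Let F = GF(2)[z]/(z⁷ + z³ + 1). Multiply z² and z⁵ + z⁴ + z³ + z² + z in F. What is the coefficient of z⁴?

1

Multiply in GF(2)[z]: (z²)·(z⁵ + z⁴ + z³ + z² + z) = z⁷ + z⁶ + z⁵ + z⁴ + z³.
Reduce using z⁷ ≡ z³ + 1 (mod z⁷ + z³ + 1).
Reduced: z⁶ + z⁵ + z⁴ + 1.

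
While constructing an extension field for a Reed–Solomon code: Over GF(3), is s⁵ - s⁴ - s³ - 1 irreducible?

Write P(s) = s⁵ - s⁴ - s³ - 1.
Check for roots in GF(3): P(0) = 2; P(1) = 1; P(2) = 1.
No roots, so no linear factors.
Monic irreducibles of degree 2 over GF(3): s² + 1, s² + s - 1, s² - s - 1.
None of them divide P (all give nonzero remainder).
No irreducible factor of degree ≤ 2 exists, so P is irreducible over GF(3).

Yes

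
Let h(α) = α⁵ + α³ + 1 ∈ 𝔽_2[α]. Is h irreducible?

Check for roots in 𝔽_2: h(0) = 1; h(1) = 1.
No roots, so no linear factors.
Monic irreducibles of degree 2 over GF(2): α² + α + 1.
None of them divide h (all give nonzero remainder).
No irreducible factor of degree ≤ 2 exists, so h is irreducible over GF(2).

Yes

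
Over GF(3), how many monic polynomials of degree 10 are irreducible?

Gauss's count: N_{3}(10) = (1/10) Σ_{d|10} μ(10/d)·3^d.
Divisors of 10: 1, 2, 5, 10; μ(10/d) for each: 1, -1, -1, 1.
Σ = 3^1 − 3^2 − 3^5 + 3^10 = 58800.
N = 58800/10 = 5880.

5880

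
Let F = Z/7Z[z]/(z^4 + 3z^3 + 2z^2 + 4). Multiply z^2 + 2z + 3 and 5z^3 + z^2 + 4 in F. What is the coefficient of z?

Multiply in Z/7Z[z]: (z^2 + 2z + 3)·(5z^3 + z^2 + 4) = 5z^5 + 4z^4 + 3z^3 + z + 5.
Reduce using z^4 ≡ 4z^3 + 5z^2 + 3 (mod z^4 + 3z^3 + 2z^2 + 4).
Reduced: 5z^3 + z^2 + 2z.

2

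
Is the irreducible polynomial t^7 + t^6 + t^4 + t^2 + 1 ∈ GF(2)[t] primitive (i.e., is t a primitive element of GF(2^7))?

Yes

Write f(t) = t^7 + t^6 + t^4 + t^2 + 1.
|GF(2^7)^×| = 2^7 − 1 = 127. Prime factorization: 127 = 127.
f is primitive ⇔ t has order 127 in GF(2)[t]/(f), i.e. t^(127/q) ≠ 1 for each prime q | 127.
t^(1) mod f = t.
None equal 1, so t has full order 127; f is primitive.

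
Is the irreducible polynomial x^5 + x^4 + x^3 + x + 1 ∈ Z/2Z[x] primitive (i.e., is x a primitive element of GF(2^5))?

Write f(x) = x^5 + x^4 + x^3 + x + 1.
|GF(2^5)^×| = 2^5 − 1 = 31. Prime factorization: 31 = 31.
f is primitive ⇔ x has order 31 in GF(2)[x]/(f), i.e. x^(31/q) ≠ 1 for each prime q | 31.
x^(1) mod f = x.
None equal 1, so x has full order 31; f is primitive.

Yes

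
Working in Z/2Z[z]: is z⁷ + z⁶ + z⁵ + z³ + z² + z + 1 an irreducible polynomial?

Write h(z) = z⁷ + z⁶ + z⁵ + z³ + z² + z + 1.
Check for roots in Z/2Z: h(0) = 1; h(1) = 1.
No roots, so no linear factors.
Monic irreducibles of degree 2 over GF(2): z² + z + 1.
None of them divide h (all give nonzero remainder).
Monic irreducibles of degree 3 over GF(2): z³ + z + 1, z³ + z² + 1.
None of them divide h (all give nonzero remainder).
No irreducible factor of degree ≤ 3 exists, so h is irreducible over GF(2).

Yes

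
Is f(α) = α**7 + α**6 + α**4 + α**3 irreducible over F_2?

No

Check for roots in F_2: f(0) = 0 → root; f(1) = 0 → root.
f(0) = 0, so (α) divides f(α); f is reducible.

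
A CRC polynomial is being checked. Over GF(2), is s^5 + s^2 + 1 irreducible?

Write f(s) = s^5 + s^2 + 1.
Check for roots in GF(2): f(0) = 1; f(1) = 1.
No roots, so no linear factors.
Monic irreducibles of degree 2 over GF(2): s^2 + s + 1.
None of them divide f (all give nonzero remainder).
No irreducible factor of degree ≤ 2 exists, so f is irreducible over GF(2).

Yes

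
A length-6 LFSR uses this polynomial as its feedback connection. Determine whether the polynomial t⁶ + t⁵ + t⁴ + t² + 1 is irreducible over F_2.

Yes

Write m(t) = t⁶ + t⁵ + t⁴ + t² + 1.
Check for roots in F_2: m(0) = 1; m(1) = 1.
No roots, so no linear factors.
Monic irreducibles of degree 2 over GF(2): t² + t + 1.
None of them divide m (all give nonzero remainder).
Monic irreducibles of degree 3 over GF(2): t³ + t + 1, t³ + t² + 1.
None of them divide m (all give nonzero remainder).
No irreducible factor of degree ≤ 3 exists, so m is irreducible over GF(2).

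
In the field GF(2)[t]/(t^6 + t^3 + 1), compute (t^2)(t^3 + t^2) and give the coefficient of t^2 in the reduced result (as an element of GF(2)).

Multiply in GF(2)[t]: (t^2)·(t^3 + t^2) = t^5 + t^4.
Reduced: t^5 + t^4.

0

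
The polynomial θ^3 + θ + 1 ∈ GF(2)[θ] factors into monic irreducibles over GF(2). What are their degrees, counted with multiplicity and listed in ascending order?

Write f(θ) = θ^3 + θ + 1.
Roots in GF(2): f(0) = 1; f(1) = 1.
Complete factorization: f(θ) = (θ^3 + θ + 1).
Factor degrees with multiplicity: 3 = 3.

3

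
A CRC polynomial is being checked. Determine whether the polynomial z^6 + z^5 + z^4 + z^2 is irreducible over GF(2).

Write P(z) = z^6 + z^5 + z^4 + z^2.
Check for roots in GF(2): P(0) = 0 → root; P(1) = 0 → root.
P(0) = 0, so (z) divides P(z); P is reducible.

No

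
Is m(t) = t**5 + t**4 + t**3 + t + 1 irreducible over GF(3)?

Check for roots in GF(3): m(0) = 1; m(1) = 2; m(2) = 2.
No roots, so no linear factors.
Monic irreducibles of degree 2 over GF(3): t**2 + 1, t**2 + t + 2, t**2 + 2t + 2.
None of them divide m (all give nonzero remainder).
No irreducible factor of degree ≤ 2 exists, so m is irreducible over GF(3).

Yes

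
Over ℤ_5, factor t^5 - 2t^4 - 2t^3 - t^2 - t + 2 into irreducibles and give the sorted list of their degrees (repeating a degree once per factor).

1, 2, 2

Write f(t) = t^5 - 2t^4 - 2t^3 - t^2 - t + 2.
Roots in ℤ_5: f(0) = 2; f(1) = 2; f(2) = 0 → root; f(3) = 2; f(4) = 1.
Linear factors from roots: (t - 2).
Complete factorization: f(t) = (t - 2)·(t^2 + t + 2)·(t^2 - t + 2).
Factor degrees with multiplicity: 1 + 2 + 2 = 5.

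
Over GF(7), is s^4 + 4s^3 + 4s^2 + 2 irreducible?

Write P(s) = s^4 + 4s^3 + 4s^2 + 2.
Check for roots in GF(7): P(0) = 2; P(1) = 4; P(2) = 3; P(3) = 3; P(4) = 4; P(5) = 2; P(6) = 3.
No roots, so no linear factors.
Degree-2 irreducible divisors: test the 21 monic irreducibles of degree 2 over GF(7).
None of them divide P (all give nonzero remainder).
No irreducible factor of degree ≤ 2 exists, so P is irreducible over GF(7).

Yes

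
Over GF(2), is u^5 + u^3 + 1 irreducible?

Write h(u) = u^5 + u^3 + 1.
Check for roots in GF(2): h(0) = 1; h(1) = 1.
No roots, so no linear factors.
Monic irreducibles of degree 2 over GF(2): u^2 + u + 1.
None of them divide h (all give nonzero remainder).
No irreducible factor of degree ≤ 2 exists, so h is irreducible over GF(2).

Yes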